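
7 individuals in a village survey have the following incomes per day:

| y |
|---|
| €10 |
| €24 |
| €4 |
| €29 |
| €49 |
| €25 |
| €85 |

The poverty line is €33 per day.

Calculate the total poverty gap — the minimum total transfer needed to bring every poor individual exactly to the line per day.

Below z: €4, €10, €24, €25, €29 (q = 5 of N = 7).
Individual gaps: 33−4 = 29; 33−10 = 23; 33−24 = 9; 33−25 = 8; 33−29 = 4.
Aggregate gap = €73.

€73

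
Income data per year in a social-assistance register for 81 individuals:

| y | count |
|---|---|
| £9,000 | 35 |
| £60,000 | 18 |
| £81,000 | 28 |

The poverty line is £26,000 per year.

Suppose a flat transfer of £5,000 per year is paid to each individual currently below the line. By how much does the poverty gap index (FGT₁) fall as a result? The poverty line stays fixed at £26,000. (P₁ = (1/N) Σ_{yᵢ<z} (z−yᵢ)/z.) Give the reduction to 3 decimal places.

Before: below the line — 35×£9,000; poverty gap index (FGT₁) = 0.28253.
After the £5,000 transfer: below the line — 35×£14,000; poverty gap index (FGT₁) = 0.19943.
Reduction = 0.28253 − 0.19943 = 0.083.

0.083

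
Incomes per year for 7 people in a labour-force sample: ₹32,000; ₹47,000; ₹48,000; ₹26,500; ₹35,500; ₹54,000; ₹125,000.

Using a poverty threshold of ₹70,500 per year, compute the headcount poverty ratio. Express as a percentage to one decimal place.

6 of the 7 people have income below ₹70,500.
H = 6/7 = 85.7%.

85.7%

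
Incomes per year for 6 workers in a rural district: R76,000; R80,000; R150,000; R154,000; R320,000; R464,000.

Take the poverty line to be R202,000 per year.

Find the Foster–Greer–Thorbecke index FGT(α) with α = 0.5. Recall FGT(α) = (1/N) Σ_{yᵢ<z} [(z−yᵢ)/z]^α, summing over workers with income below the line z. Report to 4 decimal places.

Below the line: R76,000, R80,000, R150,000, R154,000 (q = 4 of N = 6).
Gap ratios (z−y)/z: (202000−76000)/202000 = 0.6238; (202000−80000)/202000 = 0.6040; (202000−150000)/202000 = 0.2574; (202000−154000)/202000 = 0.2376.
Raised to α = 0.5: 0.78979; 0.77715; 0.50737; 0.48747.
Sum = 2.561773; FGT(0.5) = 2.561773 / 6 = 0.4270.

0.4270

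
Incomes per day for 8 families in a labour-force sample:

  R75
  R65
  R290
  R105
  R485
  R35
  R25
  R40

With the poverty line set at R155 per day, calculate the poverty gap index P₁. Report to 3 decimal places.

Below the line: R25, R35, R40, R65, R75, R105 (q = 6 of N = 8).
Gap ratios (z−y)/z: (155−25)/155 = 0.8387; (155−35)/155 = 0.7742; (155−40)/155 = 0.7419; (155−65)/155 = 0.5806; (155−75)/155 = 0.5161; (155−105)/155 = 0.3226.
Sum of shortfalls = 3.774194; P₁ averages over all N: 3.774194 / 8 = 0.472.

0.472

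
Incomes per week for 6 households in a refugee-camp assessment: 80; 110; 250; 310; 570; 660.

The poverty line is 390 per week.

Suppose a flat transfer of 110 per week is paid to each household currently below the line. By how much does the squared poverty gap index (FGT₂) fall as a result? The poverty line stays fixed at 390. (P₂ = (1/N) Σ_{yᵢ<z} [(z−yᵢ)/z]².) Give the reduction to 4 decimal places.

0.1432

Before: below the line — 80, 110, 250, 310; squared poverty gap index (FGT₂) = 0.219702.
After the 110 transfer: below the line — 190, 220, 360; squared poverty gap index (FGT₂) = 0.076485.
Reduction = 0.219702 − 0.076485 = 0.1432.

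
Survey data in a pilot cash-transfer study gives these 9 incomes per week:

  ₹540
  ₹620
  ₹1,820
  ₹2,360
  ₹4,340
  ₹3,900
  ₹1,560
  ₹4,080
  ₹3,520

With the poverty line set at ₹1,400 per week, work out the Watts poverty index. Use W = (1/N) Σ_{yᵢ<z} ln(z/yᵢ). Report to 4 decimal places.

0.1964

Below the line: ₹540, ₹620 (q = 2 of N = 9).
Log gaps: ln(1400/540) = 0.9527; ln(1400/620) = 0.8145.
W = 1.767166 / 9 = 0.1964.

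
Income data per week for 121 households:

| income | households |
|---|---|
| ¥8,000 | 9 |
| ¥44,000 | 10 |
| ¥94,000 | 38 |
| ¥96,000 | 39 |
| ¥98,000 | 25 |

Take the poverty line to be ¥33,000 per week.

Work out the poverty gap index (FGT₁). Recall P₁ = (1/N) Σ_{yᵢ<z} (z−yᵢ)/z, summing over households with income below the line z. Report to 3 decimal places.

Incomes under z: 9×¥8,000 (q = 9 of N = 121).
Shortfall ratios: (33000−8000)/33000 = 0.7576 (×9).
Sum of shortfalls = 6.818182; P₁ averages over all N: 6.818182 / 121 = 0.056.

0.056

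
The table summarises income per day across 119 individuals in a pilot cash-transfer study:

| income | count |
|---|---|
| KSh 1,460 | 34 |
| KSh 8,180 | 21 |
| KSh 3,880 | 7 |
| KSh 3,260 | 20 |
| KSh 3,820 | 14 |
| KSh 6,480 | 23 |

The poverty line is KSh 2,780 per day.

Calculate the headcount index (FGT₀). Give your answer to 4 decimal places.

34 of the 119 individuals have income below KSh 2,780.
H = 34/119 = 0.2857.

0.2857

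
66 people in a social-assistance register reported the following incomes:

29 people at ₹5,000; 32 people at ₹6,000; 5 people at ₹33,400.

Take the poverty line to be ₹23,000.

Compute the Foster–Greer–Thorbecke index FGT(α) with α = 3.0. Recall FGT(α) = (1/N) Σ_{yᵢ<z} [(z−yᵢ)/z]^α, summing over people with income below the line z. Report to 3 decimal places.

0.406

Below z: 29×₹5,000, 32×₹6,000 (q = 61 of N = 66).
Shortfall ratios: (23000−5000)/23000 = 0.7826 (×29); (23000−6000)/23000 = 0.7391 (×32).
Raised to α = 3.0: 0.47933 (×29); 0.40380 (×32).
Sum = 26.822060; FGT(3.0) = 26.822060 / 66 = 0.406.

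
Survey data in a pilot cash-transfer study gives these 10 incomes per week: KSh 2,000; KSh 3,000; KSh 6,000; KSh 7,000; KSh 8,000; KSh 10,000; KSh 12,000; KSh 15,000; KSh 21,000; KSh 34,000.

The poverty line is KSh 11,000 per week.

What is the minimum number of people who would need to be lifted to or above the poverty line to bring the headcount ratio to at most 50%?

1

Currently q = 6 of N = 10 are below the line (H = 0.600).
A headcount ratio of at most 50% allows at most ⌊0.50 × 10⌋ = 5 poor people.
So at least 6 − 5 = 1 must be lifted.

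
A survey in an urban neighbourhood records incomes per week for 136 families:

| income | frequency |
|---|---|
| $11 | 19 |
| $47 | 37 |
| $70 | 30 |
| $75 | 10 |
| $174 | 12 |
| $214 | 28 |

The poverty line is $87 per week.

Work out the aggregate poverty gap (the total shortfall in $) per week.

$3,554

Below z: 19×$11, 37×$47, 30×$70, 10×$75 (q = 96 of N = 136).
Individual gaps: 19×(87−11) = 1444; 37×(87−47) = 1480; 30×(87−70) = 510; 10×(87−75) = 120.
Aggregate gap = $3,554.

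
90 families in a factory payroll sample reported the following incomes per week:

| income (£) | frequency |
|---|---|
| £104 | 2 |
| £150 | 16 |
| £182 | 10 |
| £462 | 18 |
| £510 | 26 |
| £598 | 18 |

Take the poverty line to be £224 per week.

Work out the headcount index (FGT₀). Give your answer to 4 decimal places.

0.3111

28 of the 90 families have income below £224.
H = 28/90 = 0.3111.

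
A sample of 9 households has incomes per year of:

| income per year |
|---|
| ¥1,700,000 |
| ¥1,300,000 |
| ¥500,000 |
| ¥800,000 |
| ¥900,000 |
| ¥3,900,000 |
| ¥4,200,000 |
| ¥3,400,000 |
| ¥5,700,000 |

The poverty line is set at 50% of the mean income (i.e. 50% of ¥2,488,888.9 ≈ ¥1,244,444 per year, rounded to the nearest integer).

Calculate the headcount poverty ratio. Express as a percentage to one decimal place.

33.3%

3 of the 9 households have income below ¥1,244,444.
H = 3/9 = 33.3%.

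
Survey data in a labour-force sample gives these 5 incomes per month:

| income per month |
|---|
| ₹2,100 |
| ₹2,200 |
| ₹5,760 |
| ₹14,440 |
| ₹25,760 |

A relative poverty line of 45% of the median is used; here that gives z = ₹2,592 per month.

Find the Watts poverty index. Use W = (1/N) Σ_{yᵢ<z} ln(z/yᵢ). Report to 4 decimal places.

Poor units: ₹2,100, ₹2,200 (q = 2 of N = 5).
Log gaps: ln(2592/2100) = 0.2105; ln(2592/2200) = 0.1640.
W = 0.374465 / 5 = 0.0749.

0.0749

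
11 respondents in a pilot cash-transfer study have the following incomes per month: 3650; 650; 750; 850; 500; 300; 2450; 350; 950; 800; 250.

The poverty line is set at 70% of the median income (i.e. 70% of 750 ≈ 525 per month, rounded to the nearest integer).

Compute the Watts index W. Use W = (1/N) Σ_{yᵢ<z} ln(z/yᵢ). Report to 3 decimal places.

Incomes under z: 250, 300, 350, 500 (q = 4 of N = 11).
ln(z/y) terms: ln(525/250) = 0.7419; ln(525/300) = 0.5596; ln(525/350) = 0.4055; ln(525/500) = 0.0488.
W = 1.755808 / 11 = 0.160.

0.160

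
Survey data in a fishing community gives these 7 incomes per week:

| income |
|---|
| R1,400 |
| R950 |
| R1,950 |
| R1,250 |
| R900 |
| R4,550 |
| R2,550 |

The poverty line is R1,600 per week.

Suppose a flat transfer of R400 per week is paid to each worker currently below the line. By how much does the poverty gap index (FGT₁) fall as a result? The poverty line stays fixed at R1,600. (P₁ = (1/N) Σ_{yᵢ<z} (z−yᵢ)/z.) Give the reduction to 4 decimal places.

Before: below the line — R900, R950, R1,250, R1,400; poverty gap index (FGT₁) = 0.169643.
After the R400 transfer: below the line — R1,300, R1,350; poverty gap index (FGT₁) = 0.049107.
Reduction = 0.169643 − 0.049107 = 0.1205.

0.1205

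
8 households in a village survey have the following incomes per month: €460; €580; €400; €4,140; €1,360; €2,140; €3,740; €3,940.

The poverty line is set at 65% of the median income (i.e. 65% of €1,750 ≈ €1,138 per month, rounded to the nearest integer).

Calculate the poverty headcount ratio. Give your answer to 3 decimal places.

0.375

3 of the 8 households have income below €1,138.
H = 3/8 = 0.375.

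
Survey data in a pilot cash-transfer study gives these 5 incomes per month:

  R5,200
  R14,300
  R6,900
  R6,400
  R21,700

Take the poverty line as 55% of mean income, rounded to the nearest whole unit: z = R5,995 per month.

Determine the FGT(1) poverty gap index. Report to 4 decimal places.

Incomes under z: R5,200 (q = 1 of N = 5).
Gap ratios (z−y)/z: (5995−5200)/5995 = 0.1326.
Σ = 0.132611. Dividing by the full population N = 5 gives P₁ = 0.0265.

0.0265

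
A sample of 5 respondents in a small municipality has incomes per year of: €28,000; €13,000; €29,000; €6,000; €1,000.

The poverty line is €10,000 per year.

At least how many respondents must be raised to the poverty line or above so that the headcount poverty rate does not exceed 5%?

2

Currently q = 2 of N = 5 are below the line (H = 0.400).
A headcount ratio of at most 5% allows at most ⌊0.05 × 5⌋ = 0 poor respondents.
So at least 2 − 0 = 2 must be lifted.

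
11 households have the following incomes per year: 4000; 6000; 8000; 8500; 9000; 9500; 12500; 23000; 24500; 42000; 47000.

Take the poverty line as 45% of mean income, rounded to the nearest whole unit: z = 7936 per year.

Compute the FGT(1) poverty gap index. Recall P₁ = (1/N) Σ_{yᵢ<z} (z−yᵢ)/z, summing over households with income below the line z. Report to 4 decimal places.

Poor units: 4000, 6000 (q = 2 of N = 11).
Gap ratios (z−y)/z: (7936−4000)/7936 = 0.4960; (7936−6000)/7936 = 0.2440.
Sum of shortfalls = 0.739919; P₁ averages over all N: 0.739919 / 11 = 0.0673.

0.0673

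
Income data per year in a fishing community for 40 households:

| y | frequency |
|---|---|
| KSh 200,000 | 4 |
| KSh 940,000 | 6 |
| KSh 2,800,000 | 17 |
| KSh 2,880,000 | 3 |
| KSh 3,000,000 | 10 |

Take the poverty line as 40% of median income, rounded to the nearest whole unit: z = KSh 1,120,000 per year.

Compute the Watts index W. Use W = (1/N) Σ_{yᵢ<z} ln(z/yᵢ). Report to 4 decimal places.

Below z: 4×KSh 200,000, 6×KSh 940,000 (q = 10 of N = 40).
ln(z/y) terms: ln(1120000/200000) = 1.7228 (×4); ln(1120000/940000) = 0.1752 (×6).
W = 7.942291 / 40 = 0.1986.

0.1986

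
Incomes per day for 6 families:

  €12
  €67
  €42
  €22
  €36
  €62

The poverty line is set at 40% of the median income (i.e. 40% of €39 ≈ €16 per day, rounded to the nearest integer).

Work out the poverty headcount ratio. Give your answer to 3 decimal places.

0.167

1 of the 6 families have income below €16.
H = 1/6 = 0.167.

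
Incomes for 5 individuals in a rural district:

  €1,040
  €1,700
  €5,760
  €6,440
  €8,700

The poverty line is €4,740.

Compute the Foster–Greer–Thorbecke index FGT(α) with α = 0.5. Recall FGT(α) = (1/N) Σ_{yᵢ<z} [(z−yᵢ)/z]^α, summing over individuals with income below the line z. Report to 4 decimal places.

0.3369

Below z: €1,040, €1,700 (q = 2 of N = 5).
Shortfall ratios: (4740−1040)/4740 = 0.7806; (4740−1700)/4740 = 0.6414.
Raised to α = 0.5: 0.88351; 0.80084.
Sum = 1.684354; FGT(0.5) = 1.684354 / 5 = 0.3369.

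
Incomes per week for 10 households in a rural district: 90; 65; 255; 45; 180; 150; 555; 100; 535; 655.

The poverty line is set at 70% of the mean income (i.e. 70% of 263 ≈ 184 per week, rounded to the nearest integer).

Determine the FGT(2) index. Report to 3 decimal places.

0.149

Poor units: 45, 65, 90, 100, 150, 180 (q = 6 of N = 10).
Shortfall ratios: (184−45)/184 = 0.7554; (184−65)/184 = 0.6467; (184−90)/184 = 0.5109; (184−100)/184 = 0.4565; (184−150)/184 = 0.1848; (184−180)/184 = 0.0217.
Squared: 0.5707; 0.4183; 0.2610; 0.2084; 0.0341; 0.0005.
Sum = 1.492970; P₂ = 1.492970 / 10 = 0.149.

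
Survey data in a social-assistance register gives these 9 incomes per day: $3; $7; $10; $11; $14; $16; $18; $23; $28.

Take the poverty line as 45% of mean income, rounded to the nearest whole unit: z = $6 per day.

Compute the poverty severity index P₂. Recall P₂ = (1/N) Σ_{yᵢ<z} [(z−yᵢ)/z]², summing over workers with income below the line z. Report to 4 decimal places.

Incomes under z: $3 (q = 1 of N = 9).
Relative gaps: (6−3)/6 = 0.5000.
Squared: 0.2500.
Sum = 0.250000; P₂ = 0.250000 / 9 = 0.0278.

0.0278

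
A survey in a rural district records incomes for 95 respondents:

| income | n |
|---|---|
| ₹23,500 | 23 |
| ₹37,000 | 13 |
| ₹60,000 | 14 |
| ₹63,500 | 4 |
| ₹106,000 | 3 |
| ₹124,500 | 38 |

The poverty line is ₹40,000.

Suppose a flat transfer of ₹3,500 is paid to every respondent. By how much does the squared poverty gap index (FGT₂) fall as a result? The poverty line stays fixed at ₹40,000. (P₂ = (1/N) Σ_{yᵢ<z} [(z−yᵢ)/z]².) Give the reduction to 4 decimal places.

Before: below the line — 23×₹23,500, 13×₹37,000; squared poverty gap index (FGT₂) = 0.041965.
After the ₹3,500 transfer: below the line — 23×₹27,000; squared poverty gap index (FGT₂) = 0.025572.
Reduction = 0.041965 − 0.025572 = 0.0164.

0.0164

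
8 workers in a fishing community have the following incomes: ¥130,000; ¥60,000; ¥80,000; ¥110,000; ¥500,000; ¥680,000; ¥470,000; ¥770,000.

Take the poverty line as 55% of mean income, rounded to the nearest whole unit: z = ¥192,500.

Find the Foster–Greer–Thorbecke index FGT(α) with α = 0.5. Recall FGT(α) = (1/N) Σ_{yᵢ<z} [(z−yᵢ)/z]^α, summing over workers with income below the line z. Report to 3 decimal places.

0.352

Below z: ¥60,000, ¥80,000, ¥110,000, ¥130,000 (q = 4 of N = 8).
Normalized shortfalls: (192500−60000)/192500 = 0.6883; (192500−80000)/192500 = 0.5844; (192500−110000)/192500 = 0.4286; (192500−130000)/192500 = 0.3247.
Raised to α = 0.5: 0.82965; 0.76447; 0.65465; 0.56980.
Sum = 2.818573; FGT(0.5) = 2.818573 / 8 = 0.352.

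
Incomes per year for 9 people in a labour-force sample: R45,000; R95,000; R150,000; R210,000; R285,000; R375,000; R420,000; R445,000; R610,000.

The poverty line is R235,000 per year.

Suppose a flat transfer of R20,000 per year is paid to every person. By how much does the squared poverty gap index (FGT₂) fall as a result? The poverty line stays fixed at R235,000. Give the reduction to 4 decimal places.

Before: below the line — R45,000, R95,000, R150,000, R210,000; squared poverty gap index (FGT₂) = 0.127861.
After the R20,000 transfer: below the line — R65,000, R115,000, R170,000, R230,000; squared poverty gap index (FGT₂) = 0.095669.
Reduction = 0.127861 − 0.095669 = 0.0322.

0.0322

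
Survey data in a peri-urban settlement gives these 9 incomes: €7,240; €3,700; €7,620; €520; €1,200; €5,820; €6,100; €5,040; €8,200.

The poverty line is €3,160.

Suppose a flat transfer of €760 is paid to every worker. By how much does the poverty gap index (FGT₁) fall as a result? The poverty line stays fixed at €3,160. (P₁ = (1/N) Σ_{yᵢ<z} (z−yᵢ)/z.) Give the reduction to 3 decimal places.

0.053

Before: below the line — €520, €1,200; poverty gap index (FGT₁) = 0.16174.
After the €760 transfer: below the line — €1,280, €1,960; poverty gap index (FGT₁) = 0.10830.
Reduction = 0.16174 − 0.10830 = 0.053.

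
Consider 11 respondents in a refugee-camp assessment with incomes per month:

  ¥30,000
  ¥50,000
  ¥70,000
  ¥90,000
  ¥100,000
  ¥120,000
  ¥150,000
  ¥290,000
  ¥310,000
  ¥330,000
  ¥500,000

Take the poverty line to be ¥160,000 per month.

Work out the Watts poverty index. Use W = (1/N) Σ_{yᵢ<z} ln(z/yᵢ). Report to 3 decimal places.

Below z: ¥30,000, ¥50,000, ¥70,000, ¥90,000, ¥100,000, ¥120,000, ¥150,000 (q = 7 of N = 11).
ln(z/y) terms: ln(160000/30000) = 1.6740; ln(160000/50000) = 1.1632; ln(160000/70000) = 0.8267; ln(160000/90000) = 0.5754; ln(160000/100000) = 0.4700; ln(160000/120000) = 0.2877; ln(160000/150000) = 0.0645.
W = 5.061394 / 11 = 0.460.

0.460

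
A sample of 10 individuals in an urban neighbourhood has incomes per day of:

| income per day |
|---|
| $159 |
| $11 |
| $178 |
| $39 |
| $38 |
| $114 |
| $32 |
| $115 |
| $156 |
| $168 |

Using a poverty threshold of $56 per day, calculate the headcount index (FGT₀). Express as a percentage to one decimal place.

4 of the 10 individuals have income below $56.
H = 4/10 = 40.0%.

40.0%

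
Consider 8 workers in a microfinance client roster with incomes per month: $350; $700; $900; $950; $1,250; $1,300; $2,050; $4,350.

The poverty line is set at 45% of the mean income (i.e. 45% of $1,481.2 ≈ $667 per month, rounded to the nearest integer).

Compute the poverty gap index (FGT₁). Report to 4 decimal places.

Below z: $350 (q = 1 of N = 8).
Shortfall ratios: (667−350)/667 = 0.4753.
Sum of shortfalls = 0.475262; P₁ averages over all N: 0.475262 / 8 = 0.0594.

0.0594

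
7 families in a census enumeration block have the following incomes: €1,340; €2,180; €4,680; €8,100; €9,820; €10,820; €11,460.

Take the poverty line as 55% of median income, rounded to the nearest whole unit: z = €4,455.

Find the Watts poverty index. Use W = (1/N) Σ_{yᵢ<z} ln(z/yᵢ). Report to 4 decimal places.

Poor units: €1,340, €2,180 (q = 2 of N = 7).
Log shortfalls: ln(4455/1340) = 1.2014; ln(4455/2180) = 0.7147.
W = 1.916060 / 7 = 0.2737.

0.2737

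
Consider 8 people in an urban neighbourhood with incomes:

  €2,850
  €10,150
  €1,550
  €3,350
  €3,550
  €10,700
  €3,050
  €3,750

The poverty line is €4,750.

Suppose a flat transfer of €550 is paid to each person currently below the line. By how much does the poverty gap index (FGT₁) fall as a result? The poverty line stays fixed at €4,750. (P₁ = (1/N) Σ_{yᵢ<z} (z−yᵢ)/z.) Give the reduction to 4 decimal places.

0.0868

Before: below the line — €1,550, €2,850, €3,050, €3,350, €3,550, €3,750; poverty gap index (FGT₁) = 0.273684.
After the €550 transfer: below the line — €2,100, €3,400, €3,600, €3,900, €4,100, €4,300; poverty gap index (FGT₁) = 0.186842.
Reduction = 0.273684 − 0.186842 = 0.0868.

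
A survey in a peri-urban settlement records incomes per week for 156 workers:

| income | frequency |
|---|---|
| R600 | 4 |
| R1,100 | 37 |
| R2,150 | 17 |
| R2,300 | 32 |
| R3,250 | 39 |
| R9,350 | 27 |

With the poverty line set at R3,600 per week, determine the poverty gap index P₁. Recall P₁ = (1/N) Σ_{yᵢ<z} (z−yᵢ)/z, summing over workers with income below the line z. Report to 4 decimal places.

Below z: 4×R600, 37×R1,100, 17×R2,150, 32×R2,300, 39×R3,250 (q = 129 of N = 156).
Gap ratios (z−y)/z: (3600−600)/3600 = 0.8333 (×4); (3600−1100)/3600 = 0.6944 (×37); (3600−2150)/3600 = 0.4028 (×17); (3600−2300)/3600 = 0.3611 (×32); (3600−3250)/3600 = 0.0972 (×39).
Σ = 51.222222. Dividing by the full population N = 156 gives P₁ = 0.3283.

0.3283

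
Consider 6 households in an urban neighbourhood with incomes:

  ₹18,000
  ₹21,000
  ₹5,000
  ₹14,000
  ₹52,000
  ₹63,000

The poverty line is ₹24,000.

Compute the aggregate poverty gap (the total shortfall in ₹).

₹38,000

Poor units: ₹5,000, ₹14,000, ₹18,000, ₹21,000 (q = 4 of N = 6).
Individual gaps: 24000−5000 = 19000; 24000−14000 = 10000; 24000−18000 = 6000; 24000−21000 = 3000.
Aggregate gap = ₹38,000.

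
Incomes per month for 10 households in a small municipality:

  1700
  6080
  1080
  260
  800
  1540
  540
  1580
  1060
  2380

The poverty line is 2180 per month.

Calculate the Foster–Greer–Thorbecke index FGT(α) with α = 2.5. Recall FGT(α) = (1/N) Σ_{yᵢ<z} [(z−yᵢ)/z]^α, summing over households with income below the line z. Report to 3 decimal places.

0.202

Below the line: 260, 540, 800, 1060, 1080, 1540, 1580, 1700 (q = 8 of N = 10).
Normalized shortfalls: (2180−260)/2180 = 0.8807; (2180−540)/2180 = 0.7523; (2180−800)/2180 = 0.6330; (2180−1060)/2180 = 0.5138; (2180−1080)/2180 = 0.5046; (2180−1540)/2180 = 0.2936; (2180−1580)/2180 = 0.2752; (2180−1700)/2180 = 0.2202.
Raised to α = 2.5: 0.72797; 0.49087; 0.31883; 0.18919; 0.18086; 0.04670; 0.03974; 0.02275.
Sum = 2.016908; FGT(2.5) = 2.016908 / 10 = 0.202.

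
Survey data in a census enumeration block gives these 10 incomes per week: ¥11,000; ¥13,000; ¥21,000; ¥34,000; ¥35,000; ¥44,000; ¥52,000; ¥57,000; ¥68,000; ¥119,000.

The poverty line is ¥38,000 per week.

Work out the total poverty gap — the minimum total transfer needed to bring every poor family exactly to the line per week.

Below the line: ¥11,000, ¥13,000, ¥21,000, ¥34,000, ¥35,000 (q = 5 of N = 10).
Individual gaps: 38000−11000 = 27000; 38000−13000 = 25000; 38000−21000 = 17000; 38000−34000 = 4000; 38000−35000 = 3000.
Aggregate gap = ¥76,000.

¥76,000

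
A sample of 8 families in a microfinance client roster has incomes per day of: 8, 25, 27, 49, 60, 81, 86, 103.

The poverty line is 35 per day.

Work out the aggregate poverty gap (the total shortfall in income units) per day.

45

Below the line: 8, 25, 27 (q = 3 of N = 8).
Individual gaps: 35−8 = 27; 35−25 = 10; 35−27 = 8.
Aggregate gap = 45.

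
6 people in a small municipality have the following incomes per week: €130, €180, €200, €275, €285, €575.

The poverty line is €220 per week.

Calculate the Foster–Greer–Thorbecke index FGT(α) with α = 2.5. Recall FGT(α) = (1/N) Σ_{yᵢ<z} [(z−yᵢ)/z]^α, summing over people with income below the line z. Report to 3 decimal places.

0.021

Poor units: €130, €180, €200 (q = 3 of N = 6).
Shortfall ratios: (220−130)/220 = 0.4091; (220−180)/220 = 0.1818; (220−200)/220 = 0.0909.
Raised to α = 2.5: 0.10704; 0.01410; 0.00249.
Sum = 0.123629; FGT(2.5) = 0.123629 / 6 = 0.021.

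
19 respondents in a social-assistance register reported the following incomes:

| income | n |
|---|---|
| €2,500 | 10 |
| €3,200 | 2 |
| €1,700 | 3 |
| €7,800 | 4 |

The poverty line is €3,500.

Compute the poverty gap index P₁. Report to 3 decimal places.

0.241

Poor units: 3×€1,700, 10×€2,500, 2×€3,200 (q = 15 of N = 19).
Normalized shortfalls: (3500−1700)/3500 = 0.5143 (×3); (3500−2500)/3500 = 0.2857 (×10); (3500−3200)/3500 = 0.0857 (×2).
Sum of shortfalls = 4.571429; P₁ averages over all N: 4.571429 / 19 = 0.241.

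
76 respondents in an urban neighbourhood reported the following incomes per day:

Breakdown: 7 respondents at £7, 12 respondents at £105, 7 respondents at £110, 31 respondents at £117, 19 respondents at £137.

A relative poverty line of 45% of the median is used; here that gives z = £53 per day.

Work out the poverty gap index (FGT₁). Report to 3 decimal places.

0.080

Below the line: 7×£7 (q = 7 of N = 76).
Relative gaps: (53−7)/53 = 0.8679 (×7).
Sum of shortfalls = 6.075472; P₁ averages over all N: 6.075472 / 76 = 0.080.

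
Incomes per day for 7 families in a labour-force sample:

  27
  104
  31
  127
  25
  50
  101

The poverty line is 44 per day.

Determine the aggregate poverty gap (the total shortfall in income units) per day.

49

Below z: 25, 27, 31 (q = 3 of N = 7).
Individual gaps: 44−25 = 19; 44−27 = 17; 44−31 = 13.
Aggregate gap = 49.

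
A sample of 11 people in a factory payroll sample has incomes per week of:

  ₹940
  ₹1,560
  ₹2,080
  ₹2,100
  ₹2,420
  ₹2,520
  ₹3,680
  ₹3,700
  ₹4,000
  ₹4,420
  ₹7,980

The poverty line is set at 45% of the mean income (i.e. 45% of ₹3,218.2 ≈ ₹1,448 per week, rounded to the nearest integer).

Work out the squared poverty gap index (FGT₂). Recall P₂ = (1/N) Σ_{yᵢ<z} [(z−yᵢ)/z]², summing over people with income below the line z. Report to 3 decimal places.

Incomes under z: ₹940 (q = 1 of N = 11).
Normalized shortfalls: (1448−940)/1448 = 0.3508.
Squared: 0.1231.
Sum = 0.123081; P₂ = 0.123081 / 11 = 0.011.

0.011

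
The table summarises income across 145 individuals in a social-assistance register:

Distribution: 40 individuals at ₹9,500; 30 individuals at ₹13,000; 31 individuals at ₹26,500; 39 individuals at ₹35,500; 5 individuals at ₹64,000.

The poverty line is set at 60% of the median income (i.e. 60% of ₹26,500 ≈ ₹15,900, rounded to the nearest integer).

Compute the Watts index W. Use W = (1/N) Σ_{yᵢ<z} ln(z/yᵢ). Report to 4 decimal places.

Below z: 40×₹9,500, 30×₹13,000 (q = 70 of N = 145).
Log shortfalls: ln(15900/9500) = 0.5150 (×40); ln(15900/13000) = 0.2014 (×30).
W = 26.642185 / 145 = 0.1837.

0.1837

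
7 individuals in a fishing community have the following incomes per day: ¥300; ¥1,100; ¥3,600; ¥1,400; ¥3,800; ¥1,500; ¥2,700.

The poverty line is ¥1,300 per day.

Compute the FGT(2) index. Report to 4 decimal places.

0.0879

Poor units: ¥300, ¥1,100 (q = 2 of N = 7).
Gap ratios (z−y)/z: (1300−300)/1300 = 0.7692; (1300−1100)/1300 = 0.1538.
Squared: 0.5917; 0.0237.
Sum = 0.615385; P₂ = 0.615385 / 7 = 0.0879.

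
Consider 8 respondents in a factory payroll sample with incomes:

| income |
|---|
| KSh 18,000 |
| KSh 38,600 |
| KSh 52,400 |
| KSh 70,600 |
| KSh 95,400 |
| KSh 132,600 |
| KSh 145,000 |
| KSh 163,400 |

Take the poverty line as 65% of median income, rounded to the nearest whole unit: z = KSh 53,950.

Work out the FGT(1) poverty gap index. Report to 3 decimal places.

0.122

Incomes under z: KSh 18,000, KSh 38,600, KSh 52,400 (q = 3 of N = 8).
Gap ratios (z−y)/z: (53950−18000)/53950 = 0.6664; (53950−38600)/53950 = 0.2845; (53950−52400)/53950 = 0.0287.
Sum of shortfalls = 0.979611; P₁ averages over all N: 0.979611 / 8 = 0.122.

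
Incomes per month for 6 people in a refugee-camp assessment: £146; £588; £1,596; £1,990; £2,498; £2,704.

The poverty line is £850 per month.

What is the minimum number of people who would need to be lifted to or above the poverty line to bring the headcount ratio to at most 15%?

2 of the 6 people are poor, so H = 2/6 = 0.333.
A headcount ratio of at most 15% allows at most ⌊0.15 × 6⌋ = 0 poor people.
So at least 2 − 0 = 2 must be lifted.

2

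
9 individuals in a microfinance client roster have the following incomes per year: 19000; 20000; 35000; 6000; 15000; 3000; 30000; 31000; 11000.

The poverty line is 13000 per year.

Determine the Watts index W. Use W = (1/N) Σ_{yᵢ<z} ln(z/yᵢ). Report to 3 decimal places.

Below the line: 3000, 6000, 11000 (q = 3 of N = 9).
Log shortfalls: ln(13000/3000) = 1.4663; ln(13000/6000) = 0.7732; ln(13000/11000) = 0.1671.
W = 2.406581 / 9 = 0.267.

0.267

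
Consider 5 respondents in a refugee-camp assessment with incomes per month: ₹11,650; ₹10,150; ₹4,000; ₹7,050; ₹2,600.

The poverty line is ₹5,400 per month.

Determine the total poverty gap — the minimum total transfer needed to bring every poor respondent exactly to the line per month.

₹4,200

Incomes under z: ₹2,600, ₹4,000 (q = 2 of N = 5).
Individual gaps: 5400−2600 = 2800; 5400−4000 = 1400.
Aggregate gap = ₹4,200.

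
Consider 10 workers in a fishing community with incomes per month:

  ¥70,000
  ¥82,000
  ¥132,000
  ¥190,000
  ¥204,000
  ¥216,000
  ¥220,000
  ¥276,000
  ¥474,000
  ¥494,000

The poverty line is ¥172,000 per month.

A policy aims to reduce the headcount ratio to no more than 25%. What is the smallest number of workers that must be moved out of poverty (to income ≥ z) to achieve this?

1

3 of the 10 workers are poor, so H = 3/10 = 0.300.
A headcount ratio of at most 25% allows at most ⌊0.25 × 10⌋ = 2 poor workers.
So at least 3 − 2 = 1 must be lifted.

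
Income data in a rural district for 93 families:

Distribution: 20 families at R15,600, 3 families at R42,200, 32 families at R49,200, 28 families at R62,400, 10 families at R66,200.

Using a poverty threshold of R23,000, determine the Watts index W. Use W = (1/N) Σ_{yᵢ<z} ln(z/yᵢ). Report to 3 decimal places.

0.083

Below z: 20×R15,600 (q = 20 of N = 93).
Log shortfalls: ln(23000/15600) = 0.3882 (×20).
W = 7.764466 / 93 = 0.083.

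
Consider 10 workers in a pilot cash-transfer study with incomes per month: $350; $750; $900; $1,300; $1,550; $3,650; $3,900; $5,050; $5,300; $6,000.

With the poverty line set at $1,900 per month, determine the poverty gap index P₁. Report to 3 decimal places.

Incomes under z: $350, $750, $900, $1,300, $1,550 (q = 5 of N = 10).
Relative gaps: (1900−350)/1900 = 0.8158; (1900−750)/1900 = 0.6053; (1900−900)/1900 = 0.5263; (1900−1300)/1900 = 0.3158; (1900−1550)/1900 = 0.1842.
Sum of shortfalls = 2.447368; P₁ averages over all N: 2.447368 / 10 = 0.245.

0.245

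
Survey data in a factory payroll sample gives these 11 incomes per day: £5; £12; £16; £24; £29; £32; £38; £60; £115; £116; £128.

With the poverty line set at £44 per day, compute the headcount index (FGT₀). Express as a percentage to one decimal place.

7 of the 11 people have income below £44.
H = 7/11 = 63.6%.

63.6%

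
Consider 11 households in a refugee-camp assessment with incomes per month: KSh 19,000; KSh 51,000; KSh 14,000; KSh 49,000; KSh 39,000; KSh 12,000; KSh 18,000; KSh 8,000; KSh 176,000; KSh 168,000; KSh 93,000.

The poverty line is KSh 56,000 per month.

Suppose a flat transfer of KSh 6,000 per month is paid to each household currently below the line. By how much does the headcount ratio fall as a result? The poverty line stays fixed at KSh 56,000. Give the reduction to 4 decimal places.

0.0909

Before: below the line — KSh 8,000, KSh 12,000, KSh 14,000, KSh 18,000, KSh 19,000, KSh 39,000, KSh 49,000, KSh 51,000; headcount ratio = 0.727273.
After the KSh 6,000 transfer: below the line — KSh 14,000, KSh 18,000, KSh 20,000, KSh 24,000, KSh 25,000, KSh 45,000, KSh 55,000; headcount ratio = 0.636364.
Reduction = 0.727273 − 0.636364 = 0.0909.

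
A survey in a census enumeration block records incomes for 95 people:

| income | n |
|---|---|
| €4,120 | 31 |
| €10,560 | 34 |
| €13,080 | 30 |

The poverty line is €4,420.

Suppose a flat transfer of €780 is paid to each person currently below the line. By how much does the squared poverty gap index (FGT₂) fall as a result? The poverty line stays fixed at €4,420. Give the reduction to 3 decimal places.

Before: below the line — 31×€4,120; squared poverty gap index (FGT₂) = 0.00150.
After the €780 transfer: below the line — none; squared poverty gap index (FGT₂) = 0.00000.
Reduction = 0.00150 − 0.00000 = 0.002.

0.002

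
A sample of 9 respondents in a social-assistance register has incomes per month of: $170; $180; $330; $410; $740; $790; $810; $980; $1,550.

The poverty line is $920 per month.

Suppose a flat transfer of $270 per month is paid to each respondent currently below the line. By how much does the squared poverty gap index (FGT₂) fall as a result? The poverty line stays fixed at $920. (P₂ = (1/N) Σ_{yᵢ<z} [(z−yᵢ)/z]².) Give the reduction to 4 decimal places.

Before: below the line — $170, $180, $330, $410, $740, $790, $810; squared poverty gap index (FGT₂) = 0.233630.
After the $270 transfer: below the line — $440, $450, $600, $680; squared poverty gap index (FGT₂) = 0.080248.
Reduction = 0.233630 − 0.080248 = 0.1534.

0.1534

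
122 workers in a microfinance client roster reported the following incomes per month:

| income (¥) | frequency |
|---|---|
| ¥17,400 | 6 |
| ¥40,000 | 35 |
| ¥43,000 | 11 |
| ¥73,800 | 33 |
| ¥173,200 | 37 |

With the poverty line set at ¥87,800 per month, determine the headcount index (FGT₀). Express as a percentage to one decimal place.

69.7%

85 of the 122 workers have income below ¥87,800.
H = 85/122 = 69.7%.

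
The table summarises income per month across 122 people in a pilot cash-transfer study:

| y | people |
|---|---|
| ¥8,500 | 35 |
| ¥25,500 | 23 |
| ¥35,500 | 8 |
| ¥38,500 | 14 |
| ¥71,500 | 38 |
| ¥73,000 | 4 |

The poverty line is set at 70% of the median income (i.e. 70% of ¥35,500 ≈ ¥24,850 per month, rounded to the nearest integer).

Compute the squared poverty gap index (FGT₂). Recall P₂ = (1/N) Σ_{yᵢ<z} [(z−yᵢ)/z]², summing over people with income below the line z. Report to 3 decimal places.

Incomes under z: 35×¥8,500 (q = 35 of N = 122).
Relative gaps: (24850−8500)/24850 = 0.6579 (×35).
Squared: 0.4329 (×35).
Sum = 15.151331; P₂ = 15.151331 / 122 = 0.124.

0.124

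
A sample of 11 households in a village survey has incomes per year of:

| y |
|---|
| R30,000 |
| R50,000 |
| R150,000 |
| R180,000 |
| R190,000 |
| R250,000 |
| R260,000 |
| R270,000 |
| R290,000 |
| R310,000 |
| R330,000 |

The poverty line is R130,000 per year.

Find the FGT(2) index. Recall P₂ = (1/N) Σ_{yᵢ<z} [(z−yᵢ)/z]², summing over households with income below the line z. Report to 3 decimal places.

Below the line: R30,000, R50,000 (q = 2 of N = 11).
Relative gaps: (130000−30000)/130000 = 0.7692; (130000−50000)/130000 = 0.6154.
Squared: 0.5917; 0.3787.
Sum = 0.970414; P₂ = 0.970414 / 11 = 0.088.

0.088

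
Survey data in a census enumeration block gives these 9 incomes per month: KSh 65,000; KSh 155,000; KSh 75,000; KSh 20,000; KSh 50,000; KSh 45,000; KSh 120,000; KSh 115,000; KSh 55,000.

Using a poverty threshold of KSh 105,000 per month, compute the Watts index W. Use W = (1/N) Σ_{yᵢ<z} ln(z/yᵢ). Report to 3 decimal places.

Below the line: KSh 20,000, KSh 45,000, KSh 50,000, KSh 55,000, KSh 65,000, KSh 75,000 (q = 6 of N = 9).
Log gaps: ln(105000/20000) = 1.6582; ln(105000/45000) = 0.8473; ln(105000/50000) = 0.7419; ln(105000/55000) = 0.6466; ln(105000/65000) = 0.4796; ln(105000/75000) = 0.3365.
W = 4.710136 / 9 = 0.523.

0.523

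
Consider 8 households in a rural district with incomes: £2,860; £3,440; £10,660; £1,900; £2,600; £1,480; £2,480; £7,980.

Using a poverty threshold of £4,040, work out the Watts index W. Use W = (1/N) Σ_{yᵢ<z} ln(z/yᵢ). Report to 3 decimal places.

Poor units: £1,480, £1,900, £2,480, £2,600, £2,860, £3,440 (q = 6 of N = 8).
Log shortfalls: ln(4040/1480) = 1.0042; ln(4040/1900) = 0.7544; ln(4040/2480) = 0.4880; ln(4040/2600) = 0.4407; ln(4040/2860) = 0.3454; ln(4040/3440) = 0.1608.
W = 3.193509 / 8 = 0.399.

0.399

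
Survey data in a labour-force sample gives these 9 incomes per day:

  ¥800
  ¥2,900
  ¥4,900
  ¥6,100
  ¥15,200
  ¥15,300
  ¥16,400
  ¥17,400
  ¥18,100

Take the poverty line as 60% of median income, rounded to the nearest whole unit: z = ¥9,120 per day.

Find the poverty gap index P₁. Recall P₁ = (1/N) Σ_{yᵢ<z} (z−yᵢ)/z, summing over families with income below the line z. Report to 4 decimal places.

Below the line: ¥800, ¥2,900, ¥4,900, ¥6,100 (q = 4 of N = 9).
Normalized shortfalls: (9120−800)/9120 = 0.9123; (9120−2900)/9120 = 0.6820; (9120−4900)/9120 = 0.4627; (9120−6100)/9120 = 0.3311.
Σ = 2.388158. Dividing by the full population N = 9 gives P₁ = 0.2654.

0.2654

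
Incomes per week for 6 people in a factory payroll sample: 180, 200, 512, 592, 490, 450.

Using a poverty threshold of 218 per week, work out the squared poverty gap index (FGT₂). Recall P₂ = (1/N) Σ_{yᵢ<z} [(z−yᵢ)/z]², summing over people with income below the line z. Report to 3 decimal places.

0.006

Below the line: 180, 200 (q = 2 of N = 6).
Relative gaps: (218−180)/218 = 0.1743; (218−200)/218 = 0.0826.
Squared: 0.0304; 0.0068.
Sum = 0.037202; P₂ = 0.037202 / 6 = 0.006.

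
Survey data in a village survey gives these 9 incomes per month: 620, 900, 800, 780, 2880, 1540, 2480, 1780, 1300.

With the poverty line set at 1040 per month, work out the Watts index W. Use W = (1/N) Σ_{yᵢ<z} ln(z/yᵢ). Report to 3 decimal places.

Below the line: 620, 780, 800, 900 (q = 4 of N = 9).
ln(z/y) terms: ln(1040/620) = 0.5173; ln(1040/780) = 0.2877; ln(1040/800) = 0.2624; ln(1040/900) = 0.1446.
W = 1.211884 / 9 = 0.135.

0.135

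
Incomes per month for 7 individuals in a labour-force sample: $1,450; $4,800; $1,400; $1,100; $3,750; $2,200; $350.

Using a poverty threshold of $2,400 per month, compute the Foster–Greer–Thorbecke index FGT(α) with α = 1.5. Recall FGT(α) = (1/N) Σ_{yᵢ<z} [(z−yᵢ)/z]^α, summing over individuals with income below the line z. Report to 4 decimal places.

Below z: $350, $1,100, $1,400, $1,450, $2,200 (q = 5 of N = 7).
Gap ratios (z−y)/z: (2400−350)/2400 = 0.8542; (2400−1100)/2400 = 0.5417; (2400−1400)/2400 = 0.4167; (2400−1450)/2400 = 0.3958; (2400−2200)/2400 = 0.0833.
Raised to α = 1.5: 0.78943; 0.39866; 0.26896; 0.24904; 0.02406.
Sum = 1.730140; FGT(1.5) = 1.730140 / 7 = 0.2472.

0.2472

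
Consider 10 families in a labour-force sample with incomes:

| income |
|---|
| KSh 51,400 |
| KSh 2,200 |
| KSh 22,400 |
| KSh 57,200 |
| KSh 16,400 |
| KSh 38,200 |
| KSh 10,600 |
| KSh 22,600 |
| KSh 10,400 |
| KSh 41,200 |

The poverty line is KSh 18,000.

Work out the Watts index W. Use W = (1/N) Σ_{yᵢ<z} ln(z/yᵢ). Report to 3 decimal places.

0.327

Below z: KSh 2,200, KSh 10,400, KSh 10,600, KSh 16,400 (q = 4 of N = 10).
ln(z/y) terms: ln(18000/2200) = 2.1019; ln(18000/10400) = 0.5486; ln(18000/10600) = 0.5295; ln(18000/16400) = 0.0931.
W = 3.273089 / 10 = 0.327.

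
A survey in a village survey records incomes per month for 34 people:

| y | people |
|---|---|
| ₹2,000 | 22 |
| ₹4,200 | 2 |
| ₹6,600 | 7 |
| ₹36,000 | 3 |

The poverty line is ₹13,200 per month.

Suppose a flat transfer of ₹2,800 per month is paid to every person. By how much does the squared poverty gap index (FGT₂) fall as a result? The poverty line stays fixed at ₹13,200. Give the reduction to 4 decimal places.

0.2526

Before: below the line — 22×₹2,000, 2×₹4,200, 7×₹6,600; squared poverty gap index (FGT₂) = 0.544651.
After the ₹2,800 transfer: below the line — 22×₹4,800, 2×₹7,000, 7×₹9,400; squared poverty gap index (FGT₂) = 0.292072.
Reduction = 0.544651 − 0.292072 = 0.2526.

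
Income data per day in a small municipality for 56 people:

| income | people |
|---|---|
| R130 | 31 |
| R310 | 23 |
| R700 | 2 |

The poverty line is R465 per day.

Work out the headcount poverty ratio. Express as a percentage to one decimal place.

54 of the 56 people have income below R465.
H = 54/56 = 96.4%.

96.4%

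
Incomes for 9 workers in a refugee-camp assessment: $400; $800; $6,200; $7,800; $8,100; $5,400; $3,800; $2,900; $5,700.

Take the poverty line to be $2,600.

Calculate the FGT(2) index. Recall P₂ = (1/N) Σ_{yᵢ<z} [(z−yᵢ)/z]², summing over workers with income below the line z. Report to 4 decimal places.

Poor units: $400, $800 (q = 2 of N = 9).
Normalized shortfalls: (2600−400)/2600 = 0.8462; (2600−800)/2600 = 0.6923.
Squared: 0.7160; 0.4793.
Sum = 1.195266; P₂ = 1.195266 / 9 = 0.1328.

0.1328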